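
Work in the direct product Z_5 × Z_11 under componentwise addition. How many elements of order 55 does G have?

40

An element (a,b) has order lcm(ord(a), ord(b)); count pairs with lcm equal to 55.
Enumerating gives 40 such elements.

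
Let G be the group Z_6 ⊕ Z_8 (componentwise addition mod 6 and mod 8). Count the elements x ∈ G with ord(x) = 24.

An element (a,b) has order lcm(ord(a), ord(b)); count pairs with lcm equal to 24.
Enumerating gives 16 such elements.

16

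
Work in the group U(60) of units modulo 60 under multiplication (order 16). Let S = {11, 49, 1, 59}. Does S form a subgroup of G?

Yes

|S| = 4 divides |G| = 16, consistent with Lagrange.
S contains the identity, every element's inverse is in S, and S is closed under ·: it is a subgroup.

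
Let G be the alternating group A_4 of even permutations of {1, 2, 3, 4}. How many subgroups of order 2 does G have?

3

|G| = 12 and 2 | 12, so subgroups of order 2 are possible by Lagrange.
The subgroups of order 2 are: {e, (1 2)(3 4)}; {e, (1 3)(2 4)}; {e, (1 4)(2 3)}.
So G has 3 subgroups of order 2.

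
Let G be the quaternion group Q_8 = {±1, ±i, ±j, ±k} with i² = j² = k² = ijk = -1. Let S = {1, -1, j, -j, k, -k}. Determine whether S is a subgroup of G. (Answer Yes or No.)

|S| = 6 does not divide |G| = 8, so by Lagrange S is not a subgroup.

No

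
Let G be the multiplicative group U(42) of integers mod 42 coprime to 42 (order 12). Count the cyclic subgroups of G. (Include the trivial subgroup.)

8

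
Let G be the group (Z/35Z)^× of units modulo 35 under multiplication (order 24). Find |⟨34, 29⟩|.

4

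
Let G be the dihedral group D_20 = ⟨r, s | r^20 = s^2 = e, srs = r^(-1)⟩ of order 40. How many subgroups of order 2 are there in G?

|G| = 40 and 2 | 40, so subgroups of order 2 are possible by Lagrange.
The subgroups of order 2 are: {e, r^10}; {e, r^10s}; {e, r^11s}; {e, r^12s}; … (21 in all).
So G has 21 subgroups of order 2.

21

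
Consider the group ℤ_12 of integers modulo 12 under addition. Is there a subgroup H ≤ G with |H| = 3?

Yes

3 | 12. A subgroup of order 3 is {0, 4, 8}.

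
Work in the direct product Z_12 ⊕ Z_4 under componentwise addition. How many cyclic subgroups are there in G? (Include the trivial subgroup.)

20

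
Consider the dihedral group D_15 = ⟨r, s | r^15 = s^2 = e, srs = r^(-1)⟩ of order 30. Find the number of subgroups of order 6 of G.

5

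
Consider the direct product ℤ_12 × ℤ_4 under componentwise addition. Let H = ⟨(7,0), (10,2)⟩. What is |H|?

|⟨(7,0)⟩| = 12 and |⟨(10,2)⟩| = 6, so |H| is a multiple of lcm(12, 6) = 12 and divides |G| = 48.
Closing under the operation: H = {(0,0), (0,2), (1,0), (1,2), (2,0), (2,2), (3,0), (3,2), (4,0), (4,2), (5,0), (5,2), (6,0), (6,2), (7,0), (7,2), (8,0), (8,2), (9,0), (9,2), (10,0), (10,2), (11,0), (11,2)}, so |H| = 24.

24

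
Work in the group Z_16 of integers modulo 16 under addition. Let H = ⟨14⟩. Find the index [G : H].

2

|⟨14⟩| = 8 and |G| = 16.
By Lagrange, [G : H] = |G|/|H| = 16/8 = 2.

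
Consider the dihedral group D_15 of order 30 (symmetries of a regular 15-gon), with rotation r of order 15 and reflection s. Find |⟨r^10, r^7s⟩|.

6

|⟨r^10⟩| = 3 and |⟨r^7s⟩| = 2, so |H| is a multiple of lcm(3, 2) = 6 and divides |G| = 30.
Closing under the operation: H = {e, r^5, r^10, r^2s, r^7s, r^12s}, so |H| = 6.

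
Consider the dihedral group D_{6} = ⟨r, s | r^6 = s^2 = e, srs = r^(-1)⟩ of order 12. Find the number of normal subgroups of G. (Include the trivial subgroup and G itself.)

G has 16 subgroups. Checking conjugation-invariance by order — order 1: 1/1 normal; order 2: 1/7 normal; order 3: 1/1 normal; order 4: 0/3 normal; order 6: 3/3 normal; order 12: 1/1 normal.
Total normal subgroups: 7.

7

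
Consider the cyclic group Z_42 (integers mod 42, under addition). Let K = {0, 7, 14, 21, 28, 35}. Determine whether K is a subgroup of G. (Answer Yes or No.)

Yes

|K| = 6 divides |G| = 42, consistent with Lagrange.
K contains the identity, every element's inverse is in K, and K is closed under +: it is a subgroup.
In fact K = ⟨35⟩.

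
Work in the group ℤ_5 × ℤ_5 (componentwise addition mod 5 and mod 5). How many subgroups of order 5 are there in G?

|G| = 25 and 5 | 25, so subgroups of order 5 are possible by Lagrange.
The subgroups of order 5 are: {(0,0), (0,1), (0,2), (0,3), (0,4)}; {(0,0), (1,0), (2,0), (3,0), (4,0)}; {(0,0), (1,1), (2,2), (3,3), (4,4)}; {(0,0), (1,2), (2,4), (3,1), (4,3)}; … (6 in all).
So G has 6 subgroups of order 5.

6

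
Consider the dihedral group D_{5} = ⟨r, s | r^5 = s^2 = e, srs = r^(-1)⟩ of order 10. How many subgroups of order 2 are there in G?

|G| = 10 and 2 | 10, so subgroups of order 2 are possible by Lagrange.
The subgroups of order 2 are: {e, r^2s}; {e, r^3s}; {e, r^4s}; {e, rs}; … (5 in all).
So G has 5 subgroups of order 2.

5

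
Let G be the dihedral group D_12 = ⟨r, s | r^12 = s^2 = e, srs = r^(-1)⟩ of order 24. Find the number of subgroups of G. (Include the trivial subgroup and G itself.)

34

|G| = 24, so by Lagrange every subgroup order divides 24. Divisors: 1, 2, 3, 4, 6, 8, 12, 24.
Subgroups by order — order 1: 1; order 2: 13; order 3: 1; order 4: 7; order 6: 5; order 8: 3; order 12: 3; order 24: 1.
Total: 1 + 13 + 1 + 7 + 5 + 3 + 3 + 1 = 34.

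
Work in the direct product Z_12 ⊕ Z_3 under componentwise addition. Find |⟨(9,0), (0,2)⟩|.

|⟨(9,0)⟩| = 4 and |⟨(0,2)⟩| = 3, so |H| is a multiple of lcm(4, 3) = 12 and divides |G| = 36.
Closing under the operation: H = {(0,0), (0,1), (0,2), (3,0), (3,1), (3,2), (6,0), (6,1), (6,2), (9,0), (9,1), (9,2)}, so |H| = 12.

12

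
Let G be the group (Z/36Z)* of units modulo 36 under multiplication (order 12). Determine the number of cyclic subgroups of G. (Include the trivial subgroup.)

8

Group the elements of G by the cyclic subgroup they generate; each cyclic subgroup of order d accounts for φ(d) elements.
Cyclic subgroups by order — order 1: 1; order 2: 3; order 3: 1; order 6: 3.
Total: 8.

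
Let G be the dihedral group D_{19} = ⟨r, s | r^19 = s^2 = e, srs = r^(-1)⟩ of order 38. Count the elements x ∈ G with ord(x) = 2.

Enumerating element orders in G gives 19 elements of order 2.

19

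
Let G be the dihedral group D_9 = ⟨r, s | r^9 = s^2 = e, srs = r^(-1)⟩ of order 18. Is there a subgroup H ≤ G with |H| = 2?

Yes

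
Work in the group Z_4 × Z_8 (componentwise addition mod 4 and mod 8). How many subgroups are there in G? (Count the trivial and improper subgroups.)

22

|G| = 32, so by Lagrange every subgroup order divides 32. Divisors: 1, 2, 4, 8, 16, 32.
Subgroups by order — order 1: 1; order 2: 3; order 4: 7; order 8: 7; order 16: 3; order 32: 1.
Total: 1 + 3 + 7 + 7 + 3 + 1 = 22.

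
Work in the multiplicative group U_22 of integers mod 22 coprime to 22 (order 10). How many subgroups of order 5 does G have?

|G| = 10 and 5 | 10, so subgroups of order 5 are possible by Lagrange.
The subgroups of order 5 are: {1, 3, 5, 9, 15}.
So G has 1 subgroup of order 5.

1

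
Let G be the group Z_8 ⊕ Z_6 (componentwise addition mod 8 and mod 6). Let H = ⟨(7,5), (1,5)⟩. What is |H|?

24

|⟨(7,5)⟩| = 24 and |⟨(1,5)⟩| = 24, so |H| is a multiple of lcm(24, 24) = 24 and divides |G| = 48.
Closing under the operation: H = {(0,0), (0,2), (0,4), (1,1), (1,3), (1,5), (2,0), (2,2), (2,4), (3,1), (3,3), (3,5), (4,0), (4,2), (4,4), (5,1), (5,3), (5,5), (6,0), (6,2), (6,4), (7,1), (7,3), (7,5)}, so |H| = 24.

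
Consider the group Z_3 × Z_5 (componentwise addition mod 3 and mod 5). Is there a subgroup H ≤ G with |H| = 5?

5 | 15. A subgroup of order 5 is {(0,0), (0,1), (0,2), (0,3), (0,4)}.

Yes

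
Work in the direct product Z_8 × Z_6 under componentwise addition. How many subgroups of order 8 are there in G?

3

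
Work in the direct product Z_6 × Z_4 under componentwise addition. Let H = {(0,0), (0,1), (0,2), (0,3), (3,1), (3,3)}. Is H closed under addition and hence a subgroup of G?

Closure fails: (0,1) + (3,1) = (3,2) ∉ H. So H is not a subgroup.

No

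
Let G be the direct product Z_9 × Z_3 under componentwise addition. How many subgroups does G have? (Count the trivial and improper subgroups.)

|G| = 27, so by Lagrange every subgroup order divides 27. Divisors: 1, 3, 9, 27.
Subgroups by order — order 1: 1; order 3: 4; order 9: 4; order 27: 1.
Total: 1 + 4 + 4 + 1 = 10.

10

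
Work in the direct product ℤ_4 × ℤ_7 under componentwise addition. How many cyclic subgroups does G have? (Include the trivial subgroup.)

6

Each element a generates a cyclic subgroup ⟨a⟩; distinct elements may generate the same one (a cyclic group of order d has φ(d) generators).
Cyclic subgroups by order — order 1: 1; order 2: 1; order 4: 1; order 7: 1; order 14: 1; order 28: 1.
Total: 6.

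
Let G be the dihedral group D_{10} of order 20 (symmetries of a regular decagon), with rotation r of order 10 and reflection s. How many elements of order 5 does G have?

4

The elements of order 5 are: r^2, r^4, r^6, r^8.
That's 4.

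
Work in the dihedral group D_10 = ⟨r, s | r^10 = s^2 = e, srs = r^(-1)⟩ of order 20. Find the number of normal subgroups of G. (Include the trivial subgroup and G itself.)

7

G has 22 subgroups. Checking conjugation-invariance by order — order 1: 1/1 normal; order 2: 1/11 normal; order 4: 0/5 normal; order 5: 1/1 normal; order 10: 3/3 normal; order 20: 1/1 normal.
Total normal subgroups: 7.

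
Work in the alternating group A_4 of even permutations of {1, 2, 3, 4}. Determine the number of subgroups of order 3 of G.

4

|G| = 12 and 3 | 12, so subgroups of order 3 are possible by Lagrange.
The subgroups of order 3 are: {e, (1 2 3), (1 3 2)}; {e, (1 2 4), (1 4 2)}; {e, (1 3 4), (1 4 3)}; {e, (2 3 4), (2 4 3)}.
So G has 4 subgroups of order 3.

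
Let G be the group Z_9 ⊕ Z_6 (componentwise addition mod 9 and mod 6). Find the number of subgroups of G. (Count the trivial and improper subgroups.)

|G| = 54, so by Lagrange every subgroup order divides 54. Divisors: 1, 2, 3, 6, 9, 18, 27, 54.
Subgroups by order — order 1: 1; order 2: 1; order 3: 4; order 6: 4; order 9: 4; order 18: 4; order 27: 1; order 54: 1.
Total: 1 + 1 + 4 + 4 + 4 + 4 + 1 + 1 = 20.

20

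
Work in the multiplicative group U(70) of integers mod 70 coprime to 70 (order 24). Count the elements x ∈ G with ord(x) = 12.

8

The elements of order 12 are: 3, 17, 23, 33, 37, 47, 53, 67.
That's 8.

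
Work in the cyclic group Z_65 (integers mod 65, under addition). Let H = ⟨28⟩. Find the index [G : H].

|⟨28⟩| = 65 and |G| = 65.
By Lagrange, [G : H] = |G|/|H| = 65/65 = 1.

1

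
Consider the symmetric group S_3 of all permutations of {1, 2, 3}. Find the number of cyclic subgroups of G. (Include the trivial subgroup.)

5

Group the elements of G by the cyclic subgroup they generate; each cyclic subgroup of order d accounts for φ(d) elements.
Cyclic subgroups by order — order 1: 1; order 2: 3; order 3: 1.
Total: 5.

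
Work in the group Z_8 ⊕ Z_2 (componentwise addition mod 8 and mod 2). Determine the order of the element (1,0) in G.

8

The order of (1,0) in Z_8 × Z_2 is lcm(ord(1) in Z_8, ord(0) in Z_2).
ord(1) = 8 and ord(0) = 1, so |⟨(1,0)⟩| = lcm(8, 1) = 8.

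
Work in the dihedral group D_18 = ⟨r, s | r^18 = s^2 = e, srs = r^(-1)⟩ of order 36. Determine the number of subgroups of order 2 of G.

|G| = 36 and 2 | 36, so subgroups of order 2 are possible by Lagrange.
The subgroups of order 2 are: {e, r^10s}; {e, r^11s}; {e, r^12s}; {e, r^13s}; … (19 in all).
So G has 19 subgroups of order 2.

19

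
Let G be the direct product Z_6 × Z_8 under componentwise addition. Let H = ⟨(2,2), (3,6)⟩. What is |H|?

|⟨(2,2)⟩| = 12 and |⟨(3,6)⟩| = 4, so |H| is a multiple of lcm(12, 4) = 12 and divides |G| = 48.
Closing under the operation: H = {(0,0), (0,2), (0,4), (0,6), (1,0), (1,2), (1,4), (1,6), (2,0), (2,2), (2,4), (2,6), (3,0), (3,2), (3,4), (3,6), (4,0), (4,2), (4,4), (4,6), (5,0), (5,2), (5,4), (5,6)}, so |H| = 24.

24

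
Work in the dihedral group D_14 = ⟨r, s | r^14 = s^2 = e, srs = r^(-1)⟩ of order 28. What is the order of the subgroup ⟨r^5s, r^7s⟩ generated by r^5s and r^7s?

|⟨r^5s⟩| = 2 and |⟨r^7s⟩| = 2, so |H| is a multiple of lcm(2, 2) = 2 and divides |G| = 28.
Closing under the operation: H = {e, r^2, r^4, r^6, r^8, r^10, r^12, rs, r^3s, r^5s, r^7s, r^9s, r^11s, r^13s}, so |H| = 14.

14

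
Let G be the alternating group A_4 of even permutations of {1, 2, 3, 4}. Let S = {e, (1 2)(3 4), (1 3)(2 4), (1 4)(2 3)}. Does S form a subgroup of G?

|S| = 4 divides |G| = 12, consistent with Lagrange.
S contains the identity, every element's inverse is in S, and S is closed under ∘: it is a subgroup.

Yes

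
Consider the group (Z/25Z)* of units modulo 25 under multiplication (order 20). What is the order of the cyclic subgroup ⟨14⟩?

Compute successive powers of 14 mod 25: 14, 21, 19, 16, 24, 11, 4, 6, …; 14^10 ≡ 1 (mod 25).
So |⟨14⟩| = 10.

10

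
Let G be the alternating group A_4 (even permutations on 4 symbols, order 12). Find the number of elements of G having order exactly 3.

8

The elements of order 3 are: (2 3 4), (2 4 3), (1 2 3), (1 2 4), (1 3 2), (1 3 4), (1 4 2), (1 4 3).
That's 8.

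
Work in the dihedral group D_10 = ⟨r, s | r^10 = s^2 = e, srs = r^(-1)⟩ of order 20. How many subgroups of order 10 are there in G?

|G| = 20 and 10 | 20, so subgroups of order 10 are possible by Lagrange.
The subgroups of order 10 are: {e, r, r^2, r^3, r^4, r^5, r^6, r^7, r^8, r^9}; {e, r^2, r^4, r^6, r^8, s, r^2s, r^4s, r^6s, r^8s}; {e, r^2, r^4, r^6, r^8, rs, r^3s, r^5s, r^7s, r^9s}.
So G has 3 subgroups of order 10.

3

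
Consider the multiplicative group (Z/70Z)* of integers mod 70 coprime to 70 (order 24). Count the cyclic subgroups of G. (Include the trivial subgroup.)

12

A cyclic subgroup of order d is generated by each of its φ(d) elements of order d, so the cyclic subgroups of order d number (#elements of order d)/φ(d).
Cyclic subgroups by order — order 1: 1; order 2: 3; order 3: 1; order 4: 2; order 6: 3; order 12: 2.
Total: 12.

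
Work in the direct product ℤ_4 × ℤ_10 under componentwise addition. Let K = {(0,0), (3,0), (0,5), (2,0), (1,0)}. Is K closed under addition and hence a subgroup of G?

Closure fails: (0,5) + (1,0) = (1,5) ∉ K. So K is not a subgroup.

No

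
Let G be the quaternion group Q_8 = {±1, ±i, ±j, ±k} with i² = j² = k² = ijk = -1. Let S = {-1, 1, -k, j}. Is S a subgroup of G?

j ∈ S but its inverse -j ∉ S, so S is not a subgroup.

No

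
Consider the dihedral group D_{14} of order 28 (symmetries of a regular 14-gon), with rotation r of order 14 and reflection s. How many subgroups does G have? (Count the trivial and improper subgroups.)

28

|G| = 28, so by Lagrange every subgroup order divides 28. Divisors: 1, 2, 4, 7, 14, 28.
Subgroups by order — order 1: 1; order 2: 15; order 4: 7; order 7: 1; order 14: 3; order 28: 1.
Total: 1 + 15 + 7 + 1 + 3 + 1 = 28.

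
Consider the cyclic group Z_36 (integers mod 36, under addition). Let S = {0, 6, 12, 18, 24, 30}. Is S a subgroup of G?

Yes

|S| = 6 divides |G| = 36, consistent with Lagrange.
S contains the identity, every element's inverse is in S, and S is closed under +: it is a subgroup.
In fact S = ⟨6⟩.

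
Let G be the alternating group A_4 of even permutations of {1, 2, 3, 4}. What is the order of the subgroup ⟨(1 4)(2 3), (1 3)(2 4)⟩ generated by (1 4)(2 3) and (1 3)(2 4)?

|⟨(1 4)(2 3)⟩| = 2 and |⟨(1 3)(2 4)⟩| = 2, so |H| is a multiple of lcm(2, 2) = 2 and divides |G| = 12.
Closing under the operation: H = {e, (1 2)(3 4), (1 3)(2 4), (1 4)(2 3)}, so |H| = 4.

4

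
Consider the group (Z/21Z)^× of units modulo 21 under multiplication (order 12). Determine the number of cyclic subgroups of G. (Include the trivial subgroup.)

8

Group the elements of G by the cyclic subgroup they generate; each cyclic subgroup of order d accounts for φ(d) elements.
Cyclic subgroups by order — order 1: 1; order 2: 3; order 3: 1; order 6: 3.
Total: 8.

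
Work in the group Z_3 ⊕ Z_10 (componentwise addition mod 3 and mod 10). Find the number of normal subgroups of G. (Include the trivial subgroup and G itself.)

G is abelian, so every subgroup is normal.
G has 8 subgroups in total, hence 8 normal subgroups.

8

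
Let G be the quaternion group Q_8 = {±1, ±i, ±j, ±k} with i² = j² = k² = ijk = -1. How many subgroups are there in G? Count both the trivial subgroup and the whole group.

6

|G| = 8, so by Lagrange every subgroup order divides 8. Divisors: 1, 2, 4, 8.
Subgroups by order — order 1: 1; order 2: 1; order 4: 3; order 8: 1.
Total: 1 + 1 + 3 + 1 = 6.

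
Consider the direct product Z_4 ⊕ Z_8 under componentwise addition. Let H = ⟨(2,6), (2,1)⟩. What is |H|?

16

|⟨(2,6)⟩| = 4 and |⟨(2,1)⟩| = 8, so |H| is a multiple of lcm(4, 8) = 8 and divides |G| = 32.
Closing under the operation: H = {(0,0), (0,1), (0,2), (0,3), (0,4), (0,5), (0,6), (0,7), (2,0), (2,1), (2,2), (2,3), (2,4), (2,5), (2,6), (2,7)}, so |H| = 16.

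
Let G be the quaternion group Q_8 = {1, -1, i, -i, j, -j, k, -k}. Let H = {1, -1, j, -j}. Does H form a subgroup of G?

Yes

|H| = 4 divides |G| = 8, consistent with Lagrange.
H contains the identity, every element's inverse is in H, and H is closed under ·: it is a subgroup.
In fact H = ⟨j⟩.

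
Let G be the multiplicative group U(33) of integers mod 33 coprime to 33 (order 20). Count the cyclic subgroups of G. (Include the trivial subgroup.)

8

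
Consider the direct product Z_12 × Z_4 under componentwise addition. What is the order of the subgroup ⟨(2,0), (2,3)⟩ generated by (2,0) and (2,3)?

24

|⟨(2,0)⟩| = 6 and |⟨(2,3)⟩| = 12, so |H| is a multiple of lcm(6, 12) = 12 and divides |G| = 48.
Closing under the operation: H = {(0,0), (0,1), (0,2), (0,3), (2,0), (2,1), (2,2), (2,3), (4,0), (4,1), (4,2), (4,3), (6,0), (6,1), (6,2), (6,3), (8,0), (8,1), (8,2), (8,3), (10,0), (10,1), (10,2), (10,3)}, so |H| = 24.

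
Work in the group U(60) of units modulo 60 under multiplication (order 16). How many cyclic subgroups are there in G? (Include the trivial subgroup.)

Group the elements of G by the cyclic subgroup they generate; each cyclic subgroup of order d accounts for φ(d) elements.
Cyclic subgroups by order — order 1: 1; order 2: 7; order 4: 4.
Total: 12.

12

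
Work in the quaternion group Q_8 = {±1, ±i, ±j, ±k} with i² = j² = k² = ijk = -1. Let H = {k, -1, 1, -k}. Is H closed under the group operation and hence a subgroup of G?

Yes

|H| = 4 divides |G| = 8, consistent with Lagrange.
H contains the identity, every element's inverse is in H, and H is closed under ·: it is a subgroup.
In fact H = ⟨-k⟩.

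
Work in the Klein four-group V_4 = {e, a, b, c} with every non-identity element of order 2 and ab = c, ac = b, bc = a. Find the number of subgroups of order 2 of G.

3

|G| = 4 and 2 | 4, so subgroups of order 2 are possible by Lagrange.
The subgroups of order 2 are: {e, a}; {e, b}; {e, c}.
So G has 3 subgroups of order 2.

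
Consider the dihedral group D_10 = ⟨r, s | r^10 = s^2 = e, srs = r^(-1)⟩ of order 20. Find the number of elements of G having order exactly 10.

4

The elements of order 10 are: r, r^3, r^7, r^9.
That's 4.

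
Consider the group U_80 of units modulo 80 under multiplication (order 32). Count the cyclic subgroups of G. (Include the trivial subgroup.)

20

Each element a generates a cyclic subgroup ⟨a⟩; distinct elements may generate the same one (a cyclic group of order d has φ(d) generators).
Cyclic subgroups by order — order 1: 1; order 2: 7; order 4: 12.
Total: 20.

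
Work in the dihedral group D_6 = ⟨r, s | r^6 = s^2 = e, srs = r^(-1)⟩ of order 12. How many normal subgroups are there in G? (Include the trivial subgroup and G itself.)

7

G has 16 subgroups. Checking conjugation-invariance by order — order 1: 1/1 normal; order 2: 1/7 normal; order 3: 1/1 normal; order 4: 0/3 normal; order 6: 3/3 normal; order 12: 1/1 normal.
Total normal subgroups: 7.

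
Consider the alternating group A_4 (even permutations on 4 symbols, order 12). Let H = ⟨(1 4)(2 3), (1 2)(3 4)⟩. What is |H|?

4

|⟨(1 4)(2 3)⟩| = 2 and |⟨(1 2)(3 4)⟩| = 2, so |H| is a multiple of lcm(2, 2) = 2 and divides |G| = 12.
Closing under the operation: H = {e, (1 2)(3 4), (1 3)(2 4), (1 4)(2 3)}, so |H| = 4.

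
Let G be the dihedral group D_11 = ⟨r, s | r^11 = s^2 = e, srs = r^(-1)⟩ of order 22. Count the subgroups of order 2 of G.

11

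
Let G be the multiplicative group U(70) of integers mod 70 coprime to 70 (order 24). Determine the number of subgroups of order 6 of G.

3

|G| = 24 and 6 | 24, so subgroups of order 6 are possible by Lagrange.
The subgroups of order 6 are: {1, 11, 19, 51, 59, 69}; {1, 9, 11, 29, 39, 51}; {1, 11, 31, 41, 51, 61}.
So G has 3 subgroups of order 6.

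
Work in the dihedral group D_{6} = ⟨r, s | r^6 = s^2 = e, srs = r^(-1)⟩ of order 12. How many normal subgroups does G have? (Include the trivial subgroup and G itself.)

G has 16 subgroups. Checking conjugation-invariance by order — order 1: 1/1 normal; order 2: 1/7 normal; order 3: 1/1 normal; order 4: 0/3 normal; order 6: 3/3 normal; order 12: 1/1 normal.
Total normal subgroups: 7.

7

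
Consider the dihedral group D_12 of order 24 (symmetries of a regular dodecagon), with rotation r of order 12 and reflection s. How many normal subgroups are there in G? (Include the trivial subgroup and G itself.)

G has 34 subgroups. Checking conjugation-invariance by order — order 1: 1/1 normal; order 2: 1/13 normal; order 3: 1/1 normal; order 4: 1/7 normal; order 6: 1/5 normal; order 8: 0/3 normal; order 12: 3/3 normal; order 24: 1/1 normal.
Total normal subgroups: 9.

9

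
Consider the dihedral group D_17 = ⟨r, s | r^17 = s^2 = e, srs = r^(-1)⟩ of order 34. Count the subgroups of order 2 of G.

|G| = 34 and 2 | 34, so subgroups of order 2 are possible by Lagrange.
The subgroups of order 2 are: {e, r^10s}; {e, r^11s}; {e, r^12s}; {e, r^13s}; … (17 in all).
So G has 17 subgroups of order 2.

17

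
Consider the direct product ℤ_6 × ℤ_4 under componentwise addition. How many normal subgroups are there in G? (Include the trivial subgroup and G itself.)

16

G is abelian, so every subgroup is normal.
G has 16 subgroups in total, hence 16 normal subgroups.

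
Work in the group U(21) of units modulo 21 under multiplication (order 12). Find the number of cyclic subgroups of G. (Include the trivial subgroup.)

A cyclic subgroup of order d is generated by each of its φ(d) elements of order d, so the cyclic subgroups of order d number (#elements of order d)/φ(d).
Cyclic subgroups by order — order 1: 1; order 2: 3; order 3: 1; order 6: 3.
Total: 8.

8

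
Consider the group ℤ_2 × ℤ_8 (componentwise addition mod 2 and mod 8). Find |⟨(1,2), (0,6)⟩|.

|⟨(1,2)⟩| = 4 and |⟨(0,6)⟩| = 4, so |H| is a multiple of lcm(4, 4) = 4 and divides |G| = 16.
Closing under the operation: H = {(0,0), (0,2), (0,4), (0,6), (1,0), (1,2), (1,4), (1,6)}, so |H| = 8.

8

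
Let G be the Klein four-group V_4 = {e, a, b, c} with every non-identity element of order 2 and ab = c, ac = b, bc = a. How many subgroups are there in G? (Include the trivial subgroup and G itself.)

|G| = 4, so by Lagrange every subgroup order divides 4. Divisors: 1, 2, 4.
Subgroups by order — order 1: 1; order 2: 3; order 4: 1.
Total: 1 + 3 + 1 = 5.

5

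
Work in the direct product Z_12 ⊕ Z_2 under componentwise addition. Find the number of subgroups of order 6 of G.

|G| = 24 and 6 | 24, so subgroups of order 6 are possible by Lagrange.
The subgroups of order 6 are: {(0,0), (0,1), (4,0), (4,1), (8,0), (8,1)}; {(0,0), (2,0), (4,0), (6,0), (8,0), (10,0)}; {(0,0), (2,1), (4,0), (6,1), (8,0), (10,1)}.
So G has 3 subgroups of order 6.

3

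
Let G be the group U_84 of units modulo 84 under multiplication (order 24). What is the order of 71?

2

Compute successive powers of 71 mod 84: 71, 1; 71^2 ≡ 1 (mod 84).
So |⟨71⟩| = 2.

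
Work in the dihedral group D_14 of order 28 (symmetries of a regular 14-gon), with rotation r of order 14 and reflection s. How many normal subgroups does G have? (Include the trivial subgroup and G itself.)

G has 28 subgroups. Checking conjugation-invariance by order — order 1: 1/1 normal; order 2: 1/15 normal; order 4: 0/7 normal; order 7: 1/1 normal; order 14: 3/3 normal; order 28: 1/1 normal.
Total normal subgroups: 7.

7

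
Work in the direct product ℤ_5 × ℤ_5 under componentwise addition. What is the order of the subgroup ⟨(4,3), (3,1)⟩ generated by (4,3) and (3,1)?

|⟨(4,3)⟩| = 5 and |⟨(3,1)⟩| = 5, so |H| is a multiple of lcm(5, 5) = 5 and divides |G| = 25.
Closing under the operation: H = {(0,0), (1,2), (2,4), (3,1), (4,3)}, so |H| = 5.

5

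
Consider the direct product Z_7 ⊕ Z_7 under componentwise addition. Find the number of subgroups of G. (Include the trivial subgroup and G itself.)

10

|G| = 49, so by Lagrange every subgroup order divides 49. Divisors: 1, 7, 49.
Subgroups by order — order 1: 1; order 7: 8; order 49: 1.
Total: 1 + 8 + 1 = 10.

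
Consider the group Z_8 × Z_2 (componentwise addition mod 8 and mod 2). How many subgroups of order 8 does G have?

3

|G| = 16 and 8 | 16, so subgroups of order 8 are possible by Lagrange.
The subgroups of order 8 are: {(0,0), (0,1), (2,0), (2,1), (4,0), (4,1), (6,0), (6,1)}; {(0,0), (1,0), (2,0), (3,0), (4,0), (5,0), (6,0), (7,0)}; {(0,0), (1,1), (2,0), (3,1), (4,0), (5,1), (6,0), (7,1)}.
So G has 3 subgroups of order 8.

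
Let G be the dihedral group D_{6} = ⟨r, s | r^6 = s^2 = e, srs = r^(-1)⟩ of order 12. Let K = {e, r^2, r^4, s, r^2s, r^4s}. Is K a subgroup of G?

Yes

|K| = 6 divides |G| = 12, consistent with Lagrange.
K contains the identity, every element's inverse is in K, and K is closed under ·: it is a subgroup.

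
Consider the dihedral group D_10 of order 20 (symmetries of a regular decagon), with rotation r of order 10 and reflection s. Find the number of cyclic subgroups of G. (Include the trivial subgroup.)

A cyclic subgroup of order d is generated by each of its φ(d) elements of order d, so the cyclic subgroups of order d number (#elements of order d)/φ(d).
Cyclic subgroups by order — order 1: 1; order 2: 11; order 5: 1; order 10: 1.
Total: 14.

14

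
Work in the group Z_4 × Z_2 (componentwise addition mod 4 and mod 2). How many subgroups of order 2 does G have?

3

|G| = 8 and 2 | 8, so subgroups of order 2 are possible by Lagrange.
The subgroups of order 2 are: {(0,0), (0,1)}; {(0,0), (2,0)}; {(0,0), (2,1)}.
So G has 3 subgroups of order 2.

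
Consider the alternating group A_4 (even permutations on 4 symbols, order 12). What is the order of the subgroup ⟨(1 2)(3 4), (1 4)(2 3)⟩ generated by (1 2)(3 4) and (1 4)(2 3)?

4

|⟨(1 2)(3 4)⟩| = 2 and |⟨(1 4)(2 3)⟩| = 2, so |H| is a multiple of lcm(2, 2) = 2 and divides |G| = 12.
Closing under the operation: H = {e, (1 2)(3 4), (1 3)(2 4), (1 4)(2 3)}, so |H| = 4.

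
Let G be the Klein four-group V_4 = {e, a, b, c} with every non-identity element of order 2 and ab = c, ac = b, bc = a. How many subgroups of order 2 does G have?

3

|G| = 4 and 2 | 4, so subgroups of order 2 are possible by Lagrange.
The subgroups of order 2 are: {e, a}; {e, b}; {e, c}.
So G has 3 subgroups of order 2.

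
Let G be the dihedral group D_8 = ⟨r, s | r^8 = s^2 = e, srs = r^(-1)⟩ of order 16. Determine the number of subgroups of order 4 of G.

5

|G| = 16 and 4 | 16, so subgroups of order 4 are possible by Lagrange.
The subgroups of order 4 are: {e, r^2, r^4, r^6}; {e, r^4, r^2s, r^6s}; {e, r^4, r^3s, r^7s}; {e, r^4, s, r^4s}; … (5 in all).
So G has 5 subgroups of order 4.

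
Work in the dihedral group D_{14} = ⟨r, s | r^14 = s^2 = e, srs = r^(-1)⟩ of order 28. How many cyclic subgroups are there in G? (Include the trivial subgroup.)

18

Each element a generates a cyclic subgroup ⟨a⟩; distinct elements may generate the same one (a cyclic group of order d has φ(d) generators).
Cyclic subgroups by order — order 1: 1; order 2: 15; order 7: 1; order 14: 1.
Total: 18.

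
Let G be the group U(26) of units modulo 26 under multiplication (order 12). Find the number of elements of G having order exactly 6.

2

The elements of order 6 are: 17, 23.
That's 2.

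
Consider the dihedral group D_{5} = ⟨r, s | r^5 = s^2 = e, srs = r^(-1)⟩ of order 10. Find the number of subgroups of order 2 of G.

|G| = 10 and 2 | 10, so subgroups of order 2 are possible by Lagrange.
The subgroups of order 2 are: {e, r^2s}; {e, r^3s}; {e, r^4s}; {e, rs}; … (5 in all).
So G has 5 subgroups of order 2.

5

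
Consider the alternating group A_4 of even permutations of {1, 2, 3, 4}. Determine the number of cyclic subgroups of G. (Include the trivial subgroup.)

Group the elements of G by the cyclic subgroup they generate; each cyclic subgroup of order d accounts for φ(d) elements.
Cyclic subgroups by order — order 1: 1; order 2: 3; order 3: 4.
Total: 8.

8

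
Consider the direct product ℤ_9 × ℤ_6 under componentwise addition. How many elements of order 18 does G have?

An element (a,b) has order lcm(ord(a), ord(b)); count pairs with lcm equal to 18.
Enumerating gives 18 such elements.

18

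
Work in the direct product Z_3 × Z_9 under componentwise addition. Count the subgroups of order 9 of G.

4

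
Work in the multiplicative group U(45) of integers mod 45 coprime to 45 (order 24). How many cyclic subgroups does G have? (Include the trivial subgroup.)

12

Each element a generates a cyclic subgroup ⟨a⟩; distinct elements may generate the same one (a cyclic group of order d has φ(d) generators).
Cyclic subgroups by order — order 1: 1; order 2: 3; order 3: 1; order 4: 2; order 6: 3; order 12: 2.
Total: 12.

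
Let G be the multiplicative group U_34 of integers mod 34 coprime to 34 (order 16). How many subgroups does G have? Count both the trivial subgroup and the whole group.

5

|G| = 16, so by Lagrange every subgroup order divides 16. Divisors: 1, 2, 4, 8, 16.
Subgroups by order — order 1: 1; order 2: 1; order 4: 1; order 8: 1; order 16: 1.
Total: 1 + 1 + 1 + 1 + 1 = 5.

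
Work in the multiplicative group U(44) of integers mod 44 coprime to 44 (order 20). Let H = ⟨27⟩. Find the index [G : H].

2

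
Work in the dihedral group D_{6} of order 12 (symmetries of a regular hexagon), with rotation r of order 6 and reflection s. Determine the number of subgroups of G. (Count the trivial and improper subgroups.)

|G| = 12, so by Lagrange every subgroup order divides 12. Divisors: 1, 2, 3, 4, 6, 12.
Subgroups by order — order 1: 1; order 2: 7; order 3: 1; order 4: 3; order 6: 3; order 12: 1.
Total: 1 + 7 + 1 + 3 + 3 + 1 = 16.

16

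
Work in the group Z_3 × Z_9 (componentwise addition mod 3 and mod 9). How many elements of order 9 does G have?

18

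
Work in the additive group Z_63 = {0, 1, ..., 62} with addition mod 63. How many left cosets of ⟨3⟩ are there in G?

|⟨3⟩| = 21 and |G| = 63.
By Lagrange, [G : H] = |G|/|H| = 63/21 = 3.

3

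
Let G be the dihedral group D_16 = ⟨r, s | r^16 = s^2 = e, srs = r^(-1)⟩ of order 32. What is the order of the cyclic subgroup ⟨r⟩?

Computing powers of r: the smallest k with (r)^k = e is k = 16.

16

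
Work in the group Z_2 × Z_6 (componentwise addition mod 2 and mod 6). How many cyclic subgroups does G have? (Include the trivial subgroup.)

Each element a generates a cyclic subgroup ⟨a⟩; distinct elements may generate the same one (a cyclic group of order d has φ(d) generators).
Cyclic subgroups by order — order 1: 1; order 2: 3; order 3: 1; order 6: 3.
Total: 8.

8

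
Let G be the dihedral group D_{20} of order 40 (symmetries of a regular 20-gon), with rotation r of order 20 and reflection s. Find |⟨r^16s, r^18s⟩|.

20

|⟨r^16s⟩| = 2 and |⟨r^18s⟩| = 2, so |H| is a multiple of lcm(2, 2) = 2 and divides |G| = 40.
Closing under the operation: H = {e, r^2, r^4, r^6, r^8, r^10, r^12, r^14, r^16, r^18, s, r^2s, r^4s, r^6s, r^8s, r^10s, r^12s, r^14s, r^16s, r^18s}, so |H| = 20.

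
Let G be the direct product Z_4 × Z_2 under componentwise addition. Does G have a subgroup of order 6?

6 does not divide |G| = 8, so by Lagrange no subgroup of order 6 exists.

No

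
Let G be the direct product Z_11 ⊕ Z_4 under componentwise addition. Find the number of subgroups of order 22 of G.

|G| = 44 and 22 | 44, so subgroups of order 22 are possible by Lagrange.
The subgroups of order 22 are: {(0,0), (0,2), (1,0), (1,2), (2,0), (2,2), (3,0), (3,2), (4,0), (4,2), (5,0), (5,2), (6,0), (6,2), (7,0), (7,2), (8,0), (8,2), (9,0), (9,2), (10,0), (10,2)}.
So G has 1 subgroup of order 22.

1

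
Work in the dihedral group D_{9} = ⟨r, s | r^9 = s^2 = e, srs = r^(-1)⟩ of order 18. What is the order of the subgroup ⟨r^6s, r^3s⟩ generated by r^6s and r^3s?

|⟨r^6s⟩| = 2 and |⟨r^3s⟩| = 2, so |H| is a multiple of lcm(2, 2) = 2 and divides |G| = 18.
Closing under the operation: H = {e, r^3, r^6, s, r^3s, r^6s}, so |H| = 6.

6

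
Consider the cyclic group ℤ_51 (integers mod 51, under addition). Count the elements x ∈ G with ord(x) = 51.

In a cyclic group of order 51, the number of elements of order d (for d | 51) is φ(d).
φ(51) = 32.

32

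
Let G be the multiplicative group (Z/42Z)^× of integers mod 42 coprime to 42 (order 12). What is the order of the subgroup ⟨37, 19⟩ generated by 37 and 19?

6

|⟨37⟩| = 3 and |⟨19⟩| = 6, so |H| is a multiple of lcm(3, 6) = 6 and divides |G| = 12.
Closing under the operation: H = {1, 13, 19, 25, 31, 37}, so |H| = 6.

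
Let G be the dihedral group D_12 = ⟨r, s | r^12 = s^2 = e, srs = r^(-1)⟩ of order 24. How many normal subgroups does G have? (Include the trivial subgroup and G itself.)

9

G has 34 subgroups. Checking conjugation-invariance by order — order 1: 1/1 normal; order 2: 1/13 normal; order 3: 1/1 normal; order 4: 1/7 normal; order 6: 1/5 normal; order 8: 0/3 normal; order 12: 3/3 normal; order 24: 1/1 normal.
Total normal subgroups: 9.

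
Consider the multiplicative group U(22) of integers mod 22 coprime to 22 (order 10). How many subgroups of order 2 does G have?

|G| = 10 and 2 | 10, so subgroups of order 2 are possible by Lagrange.
The subgroups of order 2 are: {1, 21}.
So G has 1 subgroup of order 2.

1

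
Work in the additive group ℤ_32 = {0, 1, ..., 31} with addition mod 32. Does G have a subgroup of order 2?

Yes

2 | 32. A subgroup of order 2 is {0, 16}.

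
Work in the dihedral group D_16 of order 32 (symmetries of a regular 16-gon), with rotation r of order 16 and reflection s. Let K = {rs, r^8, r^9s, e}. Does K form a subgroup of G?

Yes

|K| = 4 divides |G| = 32, consistent with Lagrange.
K contains the identity, every element's inverse is in K, and K is closed under ·: it is a subgroup.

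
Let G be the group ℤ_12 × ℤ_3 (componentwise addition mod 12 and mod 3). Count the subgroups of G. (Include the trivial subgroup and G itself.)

18

|G| = 36, so by Lagrange every subgroup order divides 36. Divisors: 1, 2, 3, 4, 6, 9, 12, 18, 36.
Subgroups by order — order 1: 1; order 2: 1; order 3: 4; order 4: 1; order 6: 4; order 9: 1; order 12: 4; order 18: 1; order 36: 1.
Total: 1 + 1 + 4 + 1 + 4 + 1 + 4 + 1 + 1 = 18.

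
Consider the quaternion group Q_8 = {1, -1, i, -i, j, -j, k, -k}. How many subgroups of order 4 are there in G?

|G| = 8 and 4 | 8, so subgroups of order 4 are possible by Lagrange.
The subgroups of order 4 are: {1, -1, i, -i}; {1, -1, j, -j}; {1, -1, k, -k}.
So G has 3 subgroups of order 4.

3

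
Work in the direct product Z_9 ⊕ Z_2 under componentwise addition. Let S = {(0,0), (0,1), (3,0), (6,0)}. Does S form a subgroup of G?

No

|S| = 4 does not divide |G| = 18, so by Lagrange S is not a subgroup.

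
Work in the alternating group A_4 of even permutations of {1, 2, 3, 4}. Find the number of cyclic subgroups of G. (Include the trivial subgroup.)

8

Each element a generates a cyclic subgroup ⟨a⟩; distinct elements may generate the same one (a cyclic group of order d has φ(d) generators).
Cyclic subgroups by order — order 1: 1; order 2: 3; order 3: 4.
Total: 8.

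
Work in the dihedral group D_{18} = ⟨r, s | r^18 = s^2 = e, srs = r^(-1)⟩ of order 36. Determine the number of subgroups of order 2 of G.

|G| = 36 and 2 | 36, so subgroups of order 2 are possible by Lagrange.
The subgroups of order 2 are: {e, r^10s}; {e, r^11s}; {e, r^12s}; {e, r^13s}; … (19 in all).
So G has 19 subgroups of order 2.

19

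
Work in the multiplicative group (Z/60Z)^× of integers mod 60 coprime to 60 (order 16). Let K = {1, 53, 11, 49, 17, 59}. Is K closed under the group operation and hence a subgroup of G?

No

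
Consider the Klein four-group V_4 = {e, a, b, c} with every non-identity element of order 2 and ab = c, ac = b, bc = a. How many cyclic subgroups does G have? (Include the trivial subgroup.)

4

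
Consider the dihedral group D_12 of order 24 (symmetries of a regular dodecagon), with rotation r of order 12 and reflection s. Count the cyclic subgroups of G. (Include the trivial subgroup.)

Group the elements of G by the cyclic subgroup they generate; each cyclic subgroup of order d accounts for φ(d) elements.
Cyclic subgroups by order — order 1: 1; order 2: 13; order 3: 1; order 4: 1; order 6: 1; order 12: 1.
Total: 18.

18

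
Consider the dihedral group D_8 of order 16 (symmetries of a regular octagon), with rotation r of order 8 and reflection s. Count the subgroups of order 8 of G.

3

|G| = 16 and 8 | 16, so subgroups of order 8 are possible by Lagrange.
The subgroups of order 8 are: {e, r, r^2, r^3, r^4, r^5, r^6, r^7}; {e, r^2, r^4, r^6, s, r^2s, r^4s, r^6s}; {e, r^2, r^4, r^6, rs, r^3s, r^5s, r^7s}.
So G has 3 subgroups of order 8.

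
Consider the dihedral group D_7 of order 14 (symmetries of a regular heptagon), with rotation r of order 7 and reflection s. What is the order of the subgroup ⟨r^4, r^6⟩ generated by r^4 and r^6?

7

|⟨r^4⟩| = 7 and |⟨r^6⟩| = 7, so |H| is a multiple of lcm(7, 7) = 7 and divides |G| = 14.
Closing under the operation: H = {e, r, r^2, r^3, r^4, r^5, r^6}, so |H| = 7.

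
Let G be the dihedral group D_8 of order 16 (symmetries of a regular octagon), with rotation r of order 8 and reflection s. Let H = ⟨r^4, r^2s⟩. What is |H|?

|⟨r^4⟩| = 2 and |⟨r^2s⟩| = 2, so |H| is a multiple of lcm(2, 2) = 2 and divides |G| = 16.
Closing under the operation: H = {e, r^4, r^2s, r^6s}, so |H| = 4.

4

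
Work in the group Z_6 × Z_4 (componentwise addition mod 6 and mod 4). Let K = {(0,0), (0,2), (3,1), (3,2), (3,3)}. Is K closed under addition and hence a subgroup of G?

No

|K| = 5 does not divide |G| = 24, so by Lagrange K is not a subgroup.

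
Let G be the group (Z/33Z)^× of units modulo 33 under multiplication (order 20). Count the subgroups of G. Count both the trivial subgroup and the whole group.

|G| = 20, so by Lagrange every subgroup order divides 20. Divisors: 1, 2, 4, 5, 10, 20.
Subgroups by order — order 1: 1; order 2: 3; order 4: 1; order 5: 1; order 10: 3; order 20: 1.
Total: 1 + 3 + 1 + 1 + 3 + 1 = 10.

10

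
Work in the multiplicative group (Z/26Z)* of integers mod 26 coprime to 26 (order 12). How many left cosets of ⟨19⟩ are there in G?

1

|⟨19⟩| = 12 and |G| = 12.
By Lagrange, [G : H] = |G|/|H| = 12/12 = 1.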